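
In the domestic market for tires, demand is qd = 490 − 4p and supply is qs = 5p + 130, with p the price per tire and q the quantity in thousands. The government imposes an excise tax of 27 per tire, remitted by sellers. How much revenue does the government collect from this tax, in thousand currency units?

Tax revenue = 7290 thousand.

Without the tax, 490 − 4p = 5p + 130 gives 9p = 360, so p* = 40 and q* = 330.
With the tax collected from sellers, supply shifts: qs = 5(p − 27) + 130.
Solving gives q = 270 with consumers paying 55 and sellers receiving 28 (the 27 wedge).
Revenue = t · Q = 27 · 270 = 7290.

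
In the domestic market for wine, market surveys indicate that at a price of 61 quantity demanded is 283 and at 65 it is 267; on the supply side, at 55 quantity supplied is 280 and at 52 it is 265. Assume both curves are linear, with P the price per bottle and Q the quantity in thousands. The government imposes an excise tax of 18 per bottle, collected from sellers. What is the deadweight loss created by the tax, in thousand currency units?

Deadweight loss = 360 thousand.

Demand slope: (267 − 283)/(65 − 61) = -4, so Qd = 527 − 4P.
Supply slope: (265 − 280)/(52 − 55) = 5, so Qs = 5P + 5.
Before the tax: set 527 − 4P = 5P + 5 → P* = 58, Q* = 295.
With the tax collected from sellers, supply shifts: Qs = 5(P − 18) + 5.
New equilibrium: consumers pay 68, sellers receive 50, Q = 255. (Wedge: Pb − Ps = 18.)
Quantity falls by |ΔQ| = |295 − 255| = 40.
DWL = ½ · t · |ΔQ| = ½ · 18 · 40 = 360.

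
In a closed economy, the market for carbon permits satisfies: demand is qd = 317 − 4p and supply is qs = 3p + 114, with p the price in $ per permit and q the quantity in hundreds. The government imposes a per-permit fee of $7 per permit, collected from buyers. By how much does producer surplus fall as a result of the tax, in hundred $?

Producer surplus falls by $780 hundred.

Before the tax: set 317 − 4p = 3p + 114 → p* = $29, q* = 201.
With the tax collected from buyers, demand (in seller-price terms) shifts: qd = 317 − 4(p + 7).
Solving gives q = 189 with buyers paying $32 and producers receiving $25 (the $7 wedge).
ΔPS is the trapezoid between Q = 189 and Q = 201 of height $4: ½ · (201 + 189) · 4 = $780.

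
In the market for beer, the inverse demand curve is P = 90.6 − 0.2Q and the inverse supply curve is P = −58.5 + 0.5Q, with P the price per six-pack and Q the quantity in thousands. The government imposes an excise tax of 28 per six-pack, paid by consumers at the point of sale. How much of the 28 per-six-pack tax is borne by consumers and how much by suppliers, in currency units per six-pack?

Consumers bear 8 per six-pack; suppliers bear 20 per six-pack.

Inverting to Q(P) form: Qd = 453 − 5P; Qs = 2P + 117.
Without the tax, 453 − 5P = 2P + 117 gives 7P = 336, so P* = 48 and Q* = 213.
With the tax collected from consumers, demand (in seller-price terms) shifts: Qd = 453 − 5(P + 28).
New equilibrium: consumers pay 56, suppliers receive 28, Q = 173. (Wedge: Pb − Ps = 28.)
Burden on consumers: 8; on suppliers: 20. (They sum to 28.)
The less price-elastic side of the market bears the larger share of a per-unit tax.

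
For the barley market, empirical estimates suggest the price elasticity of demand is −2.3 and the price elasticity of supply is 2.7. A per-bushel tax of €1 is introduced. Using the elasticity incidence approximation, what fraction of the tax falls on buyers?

Incidence ratio: buyers' share ≈ εs / (εs + |εd|) = 2.7 / (2.7 + 2.3) = 0.54.
Supply is the more elastic side, so buyers bear the larger share.

Buyers' share ≈ 0.54.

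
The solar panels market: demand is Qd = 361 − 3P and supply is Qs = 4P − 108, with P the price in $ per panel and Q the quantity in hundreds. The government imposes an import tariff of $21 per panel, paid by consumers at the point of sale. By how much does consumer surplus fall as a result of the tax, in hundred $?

Without the tax, 361 − 3P = 4P − 108 gives 7P = 469, so P* = $67 and Q* = 160.
With the tax collected from consumers, demand (in seller-price terms) shifts: Qd = 361 − 3(P + 21).
New equilibrium: consumers pay $79, suppliers receive $58, Q = 124. (Wedge: Pb − Ps = 21.)
ΔCS is the trapezoid between Q = 124 and Q = 160 of height $12: ½ · (160 + 124) · 12 = $1704.

Consumer surplus falls by $1704 hundred.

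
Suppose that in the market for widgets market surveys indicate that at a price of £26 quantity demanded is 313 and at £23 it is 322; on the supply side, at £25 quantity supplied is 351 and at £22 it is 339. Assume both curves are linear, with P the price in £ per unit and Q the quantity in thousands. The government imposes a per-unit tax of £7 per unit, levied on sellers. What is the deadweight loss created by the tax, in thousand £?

Demand slope: (322 − 313)/(23 − 26) = -3, so Qd = 391 − 3P.
Supply slope: (339 − 351)/(22 − 25) = 4, so Qs = 4P + 251.
Before the tax: set 391 − 3P = 4P + 251 → P* = £20, Q* = 331.
With the tax collected from sellers, supply shifts: Qs = 4(P − 7) + 251.
Solving gives Q = 319 with consumers paying £24 and sellers receiving £17 (the £7 wedge).
Quantity falls by |ΔQ| = |331 − 319| = 12.
DWL = ½ · t · |ΔQ| = ½ · 7 · 12 = £42.

Deadweight loss = £42 thousand.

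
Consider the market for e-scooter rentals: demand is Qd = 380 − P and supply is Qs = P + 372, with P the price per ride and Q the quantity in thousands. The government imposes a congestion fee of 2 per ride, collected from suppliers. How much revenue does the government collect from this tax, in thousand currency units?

Without the tax, 380 − P = P + 372 gives 2P = 8, so P* = 4 and Q* = 376.
With the tax collected from suppliers, supply shifts: Qs = (P − 2) + 372.
New equilibrium: consumers pay 5, suppliers receive 3, Q = 375. (Wedge: Pb − Ps = 2.)
Revenue = t · Q = 2 · 375 = 750.

Tax revenue = 750 thousand.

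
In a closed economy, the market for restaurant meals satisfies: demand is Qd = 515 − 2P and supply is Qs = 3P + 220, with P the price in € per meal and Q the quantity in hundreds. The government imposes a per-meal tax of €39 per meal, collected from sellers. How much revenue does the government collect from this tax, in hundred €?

Tax revenue = €13657.8 hundred.

Before the tax: set 515 − 2P = 3P + 220 → P* = €59, Q* = 397.
With the tax collected from sellers, supply shifts: Qs = 3(P − 39) + 220.
Solving gives Q = 350.2 with consumers paying €82.4 and sellers receiving €43.4 (the €39 wedge).
Revenue = t · Q = 39 · 350.2 = €13657.8.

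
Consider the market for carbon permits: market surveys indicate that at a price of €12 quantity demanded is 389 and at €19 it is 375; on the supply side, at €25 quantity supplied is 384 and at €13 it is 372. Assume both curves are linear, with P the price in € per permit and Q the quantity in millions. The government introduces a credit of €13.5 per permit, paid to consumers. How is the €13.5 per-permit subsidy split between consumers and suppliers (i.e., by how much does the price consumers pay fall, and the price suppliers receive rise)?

Consumers gain €4.5 per permit; suppliers gain €9 per permit.

Demand slope: (375 − 389)/(19 − 12) = -2, so Qd = 413 − 2P.
Supply slope: (372 − 384)/(13 − 25) = 1, so Qs = P + 359.
Before the subsidy: set 413 − 2P = P + 359 → P* = €18, Q* = 377.
With a per-unit subsidy paid to consumers, each effectively pays P − 13.5, so demand becomes Qd = 413 − 2(P − 13.5).
New equilibrium: consumers pay €13.5, suppliers receive €27, Q = 386. (Wedge: Pb − Ps = −13.5.)
Gain to consumers: €4.5; to suppliers: €9. (They sum to €13.5.)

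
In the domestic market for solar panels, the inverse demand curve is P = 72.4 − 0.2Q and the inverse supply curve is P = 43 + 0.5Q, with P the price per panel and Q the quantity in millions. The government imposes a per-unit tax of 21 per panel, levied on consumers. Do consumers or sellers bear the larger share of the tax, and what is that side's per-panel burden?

Sellers bear the larger share: 15 per panel.

Rewrite in direct form: Qd = 362 − 5P and Qs = 2P − 86.
Without the tax, 362 − 5P = 2P − 86 gives 7P = 448, so P* = 64 and Q* = 42.
With the tax collected from consumers, demand (in seller-price terms) shifts: Qd = 362 − 5(P + 21).
Solving gives Q = 12 with consumers paying 70 and sellers receiving 49 (the 21 wedge).
Per-panel burden: consumers 6, sellers 15.
Sellers take the larger share because supply is less price-elastic here (demand slope 5 vs supply slope 2).
The less price-elastic side of the market bears the larger share of a per-unit tax.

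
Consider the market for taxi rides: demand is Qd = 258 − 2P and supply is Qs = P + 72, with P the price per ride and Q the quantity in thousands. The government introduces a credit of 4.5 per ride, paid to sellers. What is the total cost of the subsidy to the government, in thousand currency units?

Government outlay = 616.5 thousand.

Before the subsidy: set 258 − 2P = P + 72 → P* = 62, Q* = 134.
With a per-unit subsidy paid to sellers, each receives P + 4.5 per unit sold, so supply becomes Qs = (P + 4.5) + 72.
Solving gives Q = 137 with consumers paying 60.5 and sellers receiving 65 (the 4.5 wedge).
Outlay = t · Q = 4.5 · 137 = 616.5.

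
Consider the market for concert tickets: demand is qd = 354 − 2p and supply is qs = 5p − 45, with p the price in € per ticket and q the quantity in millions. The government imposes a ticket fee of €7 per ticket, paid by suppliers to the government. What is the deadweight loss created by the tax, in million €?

Deadweight loss = €35 million.

Before the tax: set 354 − 2p = 5p − 45 → p* = €57, q* = 240.
With the tax collected from suppliers, supply shifts: qs = 5(p − 7) − 45.
New equilibrium: consumers pay €62, suppliers receive €55, q = 230. (Wedge: pb − ps = 7.)
Quantity falls by |ΔQ| = |240 − 230| = 10.
DWL = ½ · t · |ΔQ| = ½ · 7 · 10 = €35.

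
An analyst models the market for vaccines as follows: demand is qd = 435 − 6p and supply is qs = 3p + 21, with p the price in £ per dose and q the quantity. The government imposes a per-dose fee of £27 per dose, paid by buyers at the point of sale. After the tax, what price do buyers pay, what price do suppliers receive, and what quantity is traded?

Buyers pay £55; suppliers receive £28; quantity = 105.

Without the tax, 435 − 6p = 3p + 21 gives 9p = 414, so p* = £46 and q* = 159.
With the tax collected from buyers, demand (in seller-price terms) shifts: qd = 435 − 6(p + 27).
Solving gives q = 105 with buyers paying £55 and suppliers receiving £28 (the £27 wedge).
The less price-elastic side of the market bears the larger share of a per-unit tax.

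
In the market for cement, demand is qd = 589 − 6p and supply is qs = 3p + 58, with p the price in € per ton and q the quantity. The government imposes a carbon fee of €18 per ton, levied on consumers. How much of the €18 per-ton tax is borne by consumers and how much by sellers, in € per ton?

Consumers bear €6 per ton; sellers bear €12 per ton.

Without the tax, 589 − 6p = 3p + 58 gives 9p = 531, so p* = €59 and q* = 235.
With the tax collected from consumers, demand (in seller-price terms) shifts: qd = 589 − 6(p + 18).
Solving gives q = 199 with consumers paying €65 and sellers receiving €47 (the €18 wedge).
Burden on consumers: €6; on sellers: €12. (They sum to €18.)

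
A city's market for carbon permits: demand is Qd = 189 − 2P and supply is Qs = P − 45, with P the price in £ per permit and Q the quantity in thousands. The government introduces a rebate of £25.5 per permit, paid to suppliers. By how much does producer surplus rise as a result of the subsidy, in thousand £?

Producer surplus rises by £705.5 thousand.

Before the subsidy: set 189 − 2P = P − 45 → P* = £78, Q* = 33.
With a per-unit subsidy paid to suppliers, each receives P + 25.5 per unit sold, so supply becomes Qs = (P + 25.5) − 45.
New equilibrium: buyers pay £69.5, suppliers receive £95, Q = 50. (Wedge: Pb − Ps = −25.5.)
ΔPS is the trapezoid between Q = 50 and Q = 33 of height £17: ½ · (33 + 50) · 17 = £705.5.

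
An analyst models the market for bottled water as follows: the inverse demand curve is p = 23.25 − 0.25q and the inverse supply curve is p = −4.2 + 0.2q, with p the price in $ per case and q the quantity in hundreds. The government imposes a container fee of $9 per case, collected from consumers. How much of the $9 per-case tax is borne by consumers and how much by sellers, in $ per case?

Inverting to q(p) form: qd = 93 − 4p; qs = 5p + 21.
Without the tax, 93 − 4p = 5p + 21 gives 9p = 72, so p* = $8 and q* = 61.
With the tax collected from consumers, demand (in seller-price terms) shifts: qd = 93 − 4(p + 9).
Solving gives q = 41 with consumers paying $13 and sellers receiving $4 (the $9 wedge).
Burden on consumers: $5; on sellers: $4. (They sum to $9.)

Consumers bear $5 per case; sellers bear $4 per case.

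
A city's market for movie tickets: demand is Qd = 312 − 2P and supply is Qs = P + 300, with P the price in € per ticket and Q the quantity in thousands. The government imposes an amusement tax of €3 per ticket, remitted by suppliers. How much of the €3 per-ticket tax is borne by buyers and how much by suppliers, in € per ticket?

Before the tax: set 312 − 2P = P + 300 → P* = €4, Q* = 304.
With the tax collected from suppliers, supply shifts: Qs = (P − 3) + 300.
New equilibrium: buyers pay €5, suppliers receive €2, Q = 302. (Wedge: Pb − Ps = 3.)
Burden on buyers: €1; on suppliers: €2. (They sum to €3.)

Buyers bear €1 per ticket; suppliers bear €2 per ticket.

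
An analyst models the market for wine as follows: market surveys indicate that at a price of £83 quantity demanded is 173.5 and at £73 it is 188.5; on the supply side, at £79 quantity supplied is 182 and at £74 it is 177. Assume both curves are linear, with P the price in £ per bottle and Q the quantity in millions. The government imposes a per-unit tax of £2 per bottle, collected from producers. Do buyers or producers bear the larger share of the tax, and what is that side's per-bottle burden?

Demand slope: (188.5 − 173.5)/(73 − 83) = -1.5, so Qd = 298 − 1.5P.
Supply slope: (177 − 182)/(74 − 79) = 1, so Qs = P + 103.
Without the tax, 298 − 1.5P = P + 103 gives 2.5P = 195, so P* = £78 and Q* = 181.
With the tax collected from producers, supply shifts: Qs = (P − 2) + 103.
Solving gives Q = 179.8 with buyers paying £78.8 and producers receiving £76.8 (the £2 wedge).
Per-bottle burden: buyers £0.8, producers £1.2.
Producers take the larger share because supply is less price-elastic here (demand slope 1.5 vs supply slope 1).

Producers bear the larger share: £1.2 per bottle.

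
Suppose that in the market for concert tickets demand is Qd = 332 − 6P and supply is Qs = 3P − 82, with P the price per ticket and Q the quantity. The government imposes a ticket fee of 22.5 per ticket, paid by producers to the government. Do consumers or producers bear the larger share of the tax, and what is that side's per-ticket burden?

Producers bear the larger share: 15 per ticket.

Before the tax: set 332 − 6P = 3P − 82 → P* = 46, Q* = 56.
With the tax collected from producers, supply shifts: Qs = 3(P − 22.5) − 82.
Solving gives Q = 11 with consumers paying 53.5 and producers receiving 31 (the 22.5 wedge).
Per-ticket burden: consumers 7.5, producers 15.
Producers take the larger share because supply is less price-elastic here (demand slope 6 vs supply slope 3).
The less price-elastic side of the market bears the larger share of a per-unit tax.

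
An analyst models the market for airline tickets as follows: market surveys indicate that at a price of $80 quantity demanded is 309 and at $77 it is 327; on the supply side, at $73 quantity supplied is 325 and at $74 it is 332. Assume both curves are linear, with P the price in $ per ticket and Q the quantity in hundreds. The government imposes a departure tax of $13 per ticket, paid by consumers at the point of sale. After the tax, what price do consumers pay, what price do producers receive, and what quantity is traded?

Demand slope: (327 − 309)/(77 − 80) = -6, so Qd = 789 − 6P.
Supply slope: (332 − 325)/(74 − 73) = 7, so Qs = 7P − 186.
Before the tax: set 789 − 6P = 7P − 186 → P* = $75, Q* = 339.
With the tax collected from consumers, demand (in seller-price terms) shifts: Qd = 789 − 6(P + 13).
New equilibrium: consumers pay $82, producers receive $69, Q = 297. (Wedge: Pb − Ps = 13.)
The less price-elastic side of the market bears the larger share of a per-unit tax.

Consumers pay $82; producers receive $69; quantity = 297.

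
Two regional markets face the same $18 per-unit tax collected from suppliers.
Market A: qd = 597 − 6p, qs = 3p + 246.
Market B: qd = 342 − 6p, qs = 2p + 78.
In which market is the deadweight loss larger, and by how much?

Market A, by $81.

Market A: pre-tax p* = $39, q* = 363; post-tax q = 327; deadweight loss = $324.
Market B: pre-tax p* = $33, q* = 144; post-tax q = 117; deadweight loss = $243.
Difference: $324 vs $243 → market A is larger by $81.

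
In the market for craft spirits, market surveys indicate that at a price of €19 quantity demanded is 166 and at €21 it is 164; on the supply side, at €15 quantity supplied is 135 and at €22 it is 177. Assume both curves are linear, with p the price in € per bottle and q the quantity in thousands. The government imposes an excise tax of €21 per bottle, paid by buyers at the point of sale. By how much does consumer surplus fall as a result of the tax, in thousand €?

Demand slope: (164 − 166)/(21 − 19) = -1, so qd = 185 − p.
Supply slope: (177 − 135)/(22 − 15) = 6, so qs = 6p + 45.
Without the tax, 185 − p = 6p + 45 gives 7p = 140, so p* = €20 and q* = 165.
With the tax collected from buyers, demand (in seller-price terms) shifts: qd = 185 − (p + 21).
Solving gives q = 147 with buyers paying €38 and producers receiving €17 (the €21 wedge).
ΔCS is the trapezoid between Q = 147 and Q = 165 of height €18: ½ · (165 + 147) · 18 = €2808.

Consumer surplus falls by €2808 thousand.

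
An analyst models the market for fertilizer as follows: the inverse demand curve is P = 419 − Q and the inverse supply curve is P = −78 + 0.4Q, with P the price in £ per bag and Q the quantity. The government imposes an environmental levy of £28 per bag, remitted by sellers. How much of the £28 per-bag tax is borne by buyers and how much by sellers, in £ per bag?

Buyers bear £20 per bag; sellers bear £8 per bag.

Rewrite in direct form: Qd = 419 − P and Qs = 2.5P + 195.
Without the tax, 419 − P = 2.5P + 195 gives 3.5P = 224, so P* = £64 and Q* = 355.
With the tax collected from sellers, supply shifts: Qs = 2.5(P − 28) + 195.
New equilibrium: buyers pay £84, sellers receive £56, Q = 335. (Wedge: Pb − Ps = 28.)
Burden on buyers: £20; on sellers: £8. (They sum to £28.)
The less price-elastic side of the market bears the larger share of a per-unit tax.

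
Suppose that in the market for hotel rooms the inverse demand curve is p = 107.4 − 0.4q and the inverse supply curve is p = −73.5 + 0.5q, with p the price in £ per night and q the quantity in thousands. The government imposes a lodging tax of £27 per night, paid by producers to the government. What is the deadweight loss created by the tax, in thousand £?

Rewrite in direct form: qd = 268.5 − 2.5p and qs = 2p + 147.
Before the tax: set 268.5 − 2.5p = 2p + 147 → p* = £27, q* = 201.
With the tax collected from producers, supply shifts: qs = 2(p − 27) + 147.
Solving gives q = 171 with consumers paying £39 and producers receiving £12 (the £27 wedge).
Quantity falls by |ΔQ| = |201 − 171| = 30.
DWL = ½ · t · |ΔQ| = ½ · 27 · 30 = £405.

Deadweight loss = £405 thousand.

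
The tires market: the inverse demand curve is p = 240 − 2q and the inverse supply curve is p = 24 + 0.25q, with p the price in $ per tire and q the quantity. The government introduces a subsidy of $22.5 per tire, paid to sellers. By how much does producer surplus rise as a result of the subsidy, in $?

Rewrite in direct form: qd = 120 − 0.5p and qs = 4p − 96.
Without the subsidy, 120 − 0.5p = 4p − 96 gives 4.5p = 216, so p* = $48 and q* = 96.
With a per-unit subsidy paid to sellers, each receives p + 22.5 per unit sold, so supply becomes qs = 4(p + 22.5) − 96.
Solving gives q = 106 with consumers paying $28 and sellers receiving $50.5 (the $22.5 wedge).
ΔPS is the trapezoid between Q = 106 and Q = 96 of height $2.5: ½ · (96 + 106) · 2.5 = $252.5.

Producer surplus rises by $252.5.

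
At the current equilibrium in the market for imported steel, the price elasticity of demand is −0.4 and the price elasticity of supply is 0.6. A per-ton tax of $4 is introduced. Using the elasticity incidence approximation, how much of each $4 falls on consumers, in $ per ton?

Consumers bear ≈ $2.4 per ton.

Incidence ratio: consumers' share ≈ εs / (εs + |εd|) = 0.6 / (0.6 + 0.4) = 0.6.
So consumers bear ≈ 0.6 × $4 = $2.4; suppliers bear $1.6.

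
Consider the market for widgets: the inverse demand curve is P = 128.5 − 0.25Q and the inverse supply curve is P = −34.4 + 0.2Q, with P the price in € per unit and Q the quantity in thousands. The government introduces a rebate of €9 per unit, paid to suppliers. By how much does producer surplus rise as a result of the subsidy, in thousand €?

Producer surplus rises by €1488 thousand.

Inverting to Q(P) form: Qd = 514 − 4P; Qs = 5P + 172.
Before the subsidy: set 514 − 4P = 5P + 172 → P* = €38, Q* = 362.
With a per-unit subsidy paid to suppliers, each receives P + 9 per unit sold, so supply becomes Qs = 5(P + 9) + 172.
New equilibrium: buyers pay €33, suppliers receive €42, Q = 382. (Wedge: Pb − Ps = −9.)
ΔPS is the trapezoid between Q = 382 and Q = 362 of height €4: ½ · (362 + 382) · 4 = €1488.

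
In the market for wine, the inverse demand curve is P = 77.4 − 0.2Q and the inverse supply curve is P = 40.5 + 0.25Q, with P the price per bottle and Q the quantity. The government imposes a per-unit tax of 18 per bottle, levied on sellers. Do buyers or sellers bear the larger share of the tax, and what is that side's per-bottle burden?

Sellers bear the larger share: 10 per bottle.

Rewrite in direct form: Qd = 387 − 5P and Qs = 4P − 162.
Before the tax: set 387 − 5P = 4P − 162 → P* = 61, Q* = 82.
With the tax collected from sellers, supply shifts: Qs = 4(P − 18) − 162.
New equilibrium: buyers pay 69, sellers receive 51, Q = 42. (Wedge: Pb − Ps = 18.)
Per-bottle burden: buyers 8, sellers 10.
Sellers take the larger share because supply is less price-elastic here (demand slope 5 vs supply slope 4).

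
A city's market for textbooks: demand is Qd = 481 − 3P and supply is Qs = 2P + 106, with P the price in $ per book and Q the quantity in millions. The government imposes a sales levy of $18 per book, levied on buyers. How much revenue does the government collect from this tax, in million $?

Tax revenue = $4219.2 million.

Without the tax, 481 − 3P = 2P + 106 gives 5P = 375, so P* = $75 and Q* = 256.
With the tax collected from buyers, demand (in seller-price terms) shifts: Qd = 481 − 3(P + 18).
New equilibrium: buyers pay $82.2, sellers receive $64.2, Q = 234.4. (Wedge: Pb − Ps = 18.)
Revenue = t · Q = 18 · 234.4 = $4219.2.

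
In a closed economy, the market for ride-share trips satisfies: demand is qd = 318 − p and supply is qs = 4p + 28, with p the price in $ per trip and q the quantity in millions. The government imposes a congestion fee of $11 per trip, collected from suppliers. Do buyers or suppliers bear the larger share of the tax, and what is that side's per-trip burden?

Buyers bear the larger share: $8.8 per trip.

Before the tax: set 318 − p = 4p + 28 → p* = $58, q* = 260.
With the tax collected from suppliers, supply shifts: qs = 4(p − 11) + 28.
New equilibrium: buyers pay $66.8, suppliers receive $55.8, q = 251.2. (Wedge: pb − ps = 11.)
Per-trip burden: buyers $8.8, suppliers $2.2.
Buyers take the larger share because demand is less price-elastic here (demand slope 1 vs supply slope 4).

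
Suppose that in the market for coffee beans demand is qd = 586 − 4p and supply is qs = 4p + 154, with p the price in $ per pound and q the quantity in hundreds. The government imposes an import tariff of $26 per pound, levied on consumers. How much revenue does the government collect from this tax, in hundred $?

Before the tax: set 586 − 4p = 4p + 154 → p* = $54, q* = 370.
With the tax collected from consumers, demand (in seller-price terms) shifts: qd = 586 − 4(p + 26).
New equilibrium: consumers pay $67, producers receive $41, q = 318. (Wedge: pb − ps = 26.)
Revenue = t · Q = 26 · 318 = $8268.

Tax revenue = $8268 hundred.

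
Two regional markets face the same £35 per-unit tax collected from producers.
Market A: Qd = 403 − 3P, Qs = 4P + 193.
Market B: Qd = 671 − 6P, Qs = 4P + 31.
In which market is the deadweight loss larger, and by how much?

Market A: pre-tax P* = £30, Q* = 313; post-tax Q = 253; deadweight loss = £1050.
Market B: pre-tax P* = £64, Q* = 287; post-tax Q = 203; deadweight loss = £1470.
Difference: £1050 vs £1470 → market B is larger by £420.

Market B, by £420.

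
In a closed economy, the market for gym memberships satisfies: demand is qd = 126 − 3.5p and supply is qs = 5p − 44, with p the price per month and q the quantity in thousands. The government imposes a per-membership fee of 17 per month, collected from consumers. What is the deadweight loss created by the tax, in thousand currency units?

Deadweight loss = 297.5 thousand.

Before the tax: set 126 − 3.5p = 5p − 44 → p* = 20, q* = 56.
With the tax collected from consumers, demand (in seller-price terms) shifts: qd = 126 − 3.5(p + 17).
New equilibrium: consumers pay 30, sellers receive 13, q = 21. (Wedge: pb − ps = 17.)
Quantity falls by |ΔQ| = |56 − 21| = 35.
DWL = ½ · t · |ΔQ| = ½ · 17 · 35 = 297.5.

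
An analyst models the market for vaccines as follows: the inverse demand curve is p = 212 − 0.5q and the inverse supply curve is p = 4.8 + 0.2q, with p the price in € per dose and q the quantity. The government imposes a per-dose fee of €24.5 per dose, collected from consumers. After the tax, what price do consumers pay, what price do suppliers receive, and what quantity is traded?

Rewrite in direct form: qd = 424 − 2p and qs = 5p − 24.
Without the tax, 424 − 2p = 5p − 24 gives 7p = 448, so p* = €64 and q* = 296.
With the tax collected from consumers, demand (in seller-price terms) shifts: qd = 424 − 2(p + 24.5).
Solving gives q = 261 with consumers paying €81.5 and suppliers receiving €57 (the €24.5 wedge).
The less price-elastic side of the market bears the larger share of a per-unit tax.

Consumers pay €81.5; suppliers receive €57; quantity = 261.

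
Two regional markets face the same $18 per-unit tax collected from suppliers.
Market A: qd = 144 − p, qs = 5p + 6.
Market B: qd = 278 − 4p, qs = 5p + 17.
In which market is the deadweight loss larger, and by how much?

Market A: pre-tax p* = $23, q* = 121; post-tax q = 106; deadweight loss = $135.
Market B: pre-tax p* = $29, q* = 162; post-tax q = 122; deadweight loss = $360.
Difference: $135 vs $360 → market B is larger by $225.

Market B, by $225.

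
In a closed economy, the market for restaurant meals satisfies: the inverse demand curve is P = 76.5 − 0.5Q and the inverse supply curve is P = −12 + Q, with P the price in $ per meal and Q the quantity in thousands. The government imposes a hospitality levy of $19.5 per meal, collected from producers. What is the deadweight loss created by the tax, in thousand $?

Rewrite in direct form: Qd = 153 − 2P and Qs = P + 12.
Before the tax: set 153 − 2P = P + 12 → P* = $47, Q* = 59.
With the tax collected from producers, supply shifts: Qs = (P − 19.5) + 12.
New equilibrium: consumers pay $53.5, producers receive $34, Q = 46. (Wedge: Pb − Ps = 19.5.)
Quantity falls by |ΔQ| = |59 − 46| = 13.
DWL = ½ · t · |ΔQ| = ½ · 19.5 · 13 = $126.75.

Deadweight loss = $126.75 thousand.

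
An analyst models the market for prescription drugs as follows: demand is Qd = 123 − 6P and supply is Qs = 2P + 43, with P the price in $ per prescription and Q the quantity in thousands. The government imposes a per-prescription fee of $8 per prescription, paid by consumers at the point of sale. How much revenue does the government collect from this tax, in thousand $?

Tax revenue = $408 thousand.

Before the tax: set 123 − 6P = 2P + 43 → P* = $10, Q* = 63.
With the tax collected from consumers, demand (in seller-price terms) shifts: Qd = 123 − 6(P + 8).
New equilibrium: consumers pay $12, suppliers receive $4, Q = 51. (Wedge: Pb − Ps = 8.)
Revenue = t · Q = 8 · 51 = $408.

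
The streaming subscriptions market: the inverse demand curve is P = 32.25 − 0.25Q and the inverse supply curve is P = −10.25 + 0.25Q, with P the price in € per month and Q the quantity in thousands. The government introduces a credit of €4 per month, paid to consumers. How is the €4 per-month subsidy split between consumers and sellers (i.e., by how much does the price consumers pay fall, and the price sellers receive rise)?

Inverting to Q(P) form: Qd = 129 − 4P; Qs = 4P + 41.
Before the subsidy: set 129 − 4P = 4P + 41 → P* = €11, Q* = 85.
With a per-unit subsidy paid to consumers, each effectively pays P − 4, so demand becomes Qd = 129 − 4(P − 4).
Solving gives Q = 93 with consumers paying €9 and sellers receiving €13 (the €4 wedge).
Gain to consumers: €2; to sellers: €2. (They sum to €4.)

Consumers gain €2 per month; sellers gain €2 per month.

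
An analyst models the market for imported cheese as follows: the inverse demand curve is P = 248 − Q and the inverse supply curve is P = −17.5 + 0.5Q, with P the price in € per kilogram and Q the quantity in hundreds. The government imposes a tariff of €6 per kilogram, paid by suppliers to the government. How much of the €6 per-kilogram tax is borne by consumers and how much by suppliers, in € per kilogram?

Rewrite in direct form: Qd = 248 − P and Qs = 2P + 35.
Without the tax, 248 − P = 2P + 35 gives 3P = 213, so P* = €71 and Q* = 177.
With the tax collected from suppliers, supply shifts: Qs = 2(P − 6) + 35.
Solving gives Q = 173 with consumers paying €75 and suppliers receiving €69 (the €6 wedge).
Burden on consumers: €4; on suppliers: €2. (They sum to €6.)
The less price-elastic side of the market bears the larger share of a per-unit tax.

Consumers bear €4 per kilogram; suppliers bear €2 per kilogram.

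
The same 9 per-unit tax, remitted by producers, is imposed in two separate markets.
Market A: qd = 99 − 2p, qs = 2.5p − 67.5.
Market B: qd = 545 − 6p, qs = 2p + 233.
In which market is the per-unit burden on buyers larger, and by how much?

Market A, by 2.75.

Market A: pre-tax p* = 37, q* = 25; post-tax q = 15; per-unit burden on buyers = 5.
Market B: pre-tax p* = 39, q* = 311; post-tax q = 297.5; per-unit burden on buyers = 2.25.
Difference: 5 vs 2.25 → market A is larger by 2.75.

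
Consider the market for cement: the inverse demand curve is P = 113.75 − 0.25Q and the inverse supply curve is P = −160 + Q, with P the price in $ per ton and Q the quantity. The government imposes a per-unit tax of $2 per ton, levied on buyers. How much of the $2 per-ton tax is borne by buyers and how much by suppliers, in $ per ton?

Buyers bear $0.4 per ton; suppliers bear $1.6 per ton.

Rewrite in direct form: Qd = 455 − 4P and Qs = P + 160.
Without the tax, 455 − 4P = P + 160 gives 5P = 295, so P* = $59 and Q* = 219.
With the tax collected from buyers, demand (in seller-price terms) shifts: Qd = 455 − 4(P + 2).
New equilibrium: buyers pay $59.4, suppliers receive $57.4, Q = 217.4. (Wedge: Pb − Ps = 2.)
Burden on buyers: $0.4; on suppliers: $1.6. (They sum to $2.)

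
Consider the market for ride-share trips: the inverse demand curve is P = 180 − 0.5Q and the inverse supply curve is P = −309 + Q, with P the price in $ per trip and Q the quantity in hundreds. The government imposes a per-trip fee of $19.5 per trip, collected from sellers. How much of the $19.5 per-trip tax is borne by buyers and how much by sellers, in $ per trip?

Inverting to Q(P) form: Qd = 360 − 2P; Qs = P + 309.
Before the tax: set 360 − 2P = P + 309 → P* = $17, Q* = 326.
With the tax collected from sellers, supply shifts: Qs = (P − 19.5) + 309.
New equilibrium: buyers pay $23.5, sellers receive $4, Q = 313. (Wedge: Pb − Ps = 19.5.)
Burden on buyers: $6.5; on sellers: $13. (They sum to $19.5.)
The less price-elastic side of the market bears the larger share of a per-unit tax.

Buyers bear $6.5 per trip; sellers bear $13 per trip.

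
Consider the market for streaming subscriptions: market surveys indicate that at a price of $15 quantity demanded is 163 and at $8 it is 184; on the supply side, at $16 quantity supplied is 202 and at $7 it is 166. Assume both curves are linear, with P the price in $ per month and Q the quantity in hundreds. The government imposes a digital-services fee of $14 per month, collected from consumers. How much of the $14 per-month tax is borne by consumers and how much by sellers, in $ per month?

Demand slope: (184 − 163)/(8 − 15) = -3, so Qd = 208 − 3P.
Supply slope: (166 − 202)/(7 − 16) = 4, so Qs = 4P + 138.
Before the tax: set 208 − 3P = 4P + 138 → P* = $10, Q* = 178.
With the tax collected from consumers, demand (in seller-price terms) shifts: Qd = 208 − 3(P + 14).
Solving gives Q = 154 with consumers paying $18 and sellers receiving $4 (the $14 wedge).
Burden on consumers: $8; on sellers: $6. (They sum to $14.)

Consumers bear $8 per month; sellers bear $6 per month.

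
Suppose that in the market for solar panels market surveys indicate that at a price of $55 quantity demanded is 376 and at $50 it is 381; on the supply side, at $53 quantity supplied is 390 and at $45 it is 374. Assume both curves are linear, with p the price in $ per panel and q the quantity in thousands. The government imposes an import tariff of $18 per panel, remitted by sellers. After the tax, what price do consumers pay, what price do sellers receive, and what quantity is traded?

Demand slope: (381 − 376)/(50 − 55) = -1, so qd = 431 − p.
Supply slope: (374 − 390)/(45 − 53) = 2, so qs = 2p + 284.
Before the tax: set 431 − p = 2p + 284 → p* = $49, q* = 382.
With the tax collected from sellers, supply shifts: qs = 2(p − 18) + 284.
Solving gives q = 370 with consumers paying $61 and sellers receiving $43 (the $18 wedge).
The less price-elastic side of the market bears the larger share of a per-unit tax.

Consumers pay $61; sellers receive $43; quantity = 370.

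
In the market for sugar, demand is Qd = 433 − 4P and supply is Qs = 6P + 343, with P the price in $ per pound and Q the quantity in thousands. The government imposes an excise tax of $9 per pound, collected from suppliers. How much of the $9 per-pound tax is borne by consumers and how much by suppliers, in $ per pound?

Consumers bear $5.4 per pound; suppliers bear $3.6 per pound.

Without the tax, 433 − 4P = 6P + 343 gives 10P = 90, so P* = $9 and Q* = 397.
With the tax collected from suppliers, supply shifts: Qs = 6(P − 9) + 343.
Solving gives Q = 375.4 with consumers paying $14.4 and suppliers receiving $5.4 (the $9 wedge).
Burden on consumers: $5.4; on suppliers: $3.6. (They sum to $9.)
The less price-elastic side of the market bears the larger share of a per-unit tax.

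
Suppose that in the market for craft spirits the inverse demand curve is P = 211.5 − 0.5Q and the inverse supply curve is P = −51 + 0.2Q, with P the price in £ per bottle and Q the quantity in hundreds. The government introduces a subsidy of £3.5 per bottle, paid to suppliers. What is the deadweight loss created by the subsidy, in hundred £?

Rewrite in direct form: Qd = 423 − 2P and Qs = 5P + 255.
Without the subsidy, 423 − 2P = 5P + 255 gives 7P = 168, so P* = £24 and Q* = 375.
With a per-unit subsidy paid to suppliers, each receives P + 3.5 per unit sold, so supply becomes Qs = 5(P + 3.5) + 255.
New equilibrium: consumers pay £21.5, suppliers receive £25, Q = 380. (Wedge: Pb − Ps = −3.5.)
Quantity rises by |ΔQ| = |375 − 380| = 5.
DWL = ½ · t · |ΔQ| = ½ · 3.5 · 5 = £8.75.

Deadweight loss = £8.75 hundred.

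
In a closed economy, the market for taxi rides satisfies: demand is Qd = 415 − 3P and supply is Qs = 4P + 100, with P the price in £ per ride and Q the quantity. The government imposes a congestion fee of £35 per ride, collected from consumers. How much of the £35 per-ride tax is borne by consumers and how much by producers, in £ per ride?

Before the tax: set 415 − 3P = 4P + 100 → P* = £45, Q* = 280.
With the tax collected from consumers, demand (in seller-price terms) shifts: Qd = 415 − 3(P + 35).
New equilibrium: consumers pay £65, producers receive £30, Q = 220. (Wedge: Pb − Ps = 35.)
Burden on consumers: £20; on producers: £15. (They sum to £35.)
The less price-elastic side of the market bears the larger share of a per-unit tax.

Consumers bear £20 per ride; producers bear £15 per ride.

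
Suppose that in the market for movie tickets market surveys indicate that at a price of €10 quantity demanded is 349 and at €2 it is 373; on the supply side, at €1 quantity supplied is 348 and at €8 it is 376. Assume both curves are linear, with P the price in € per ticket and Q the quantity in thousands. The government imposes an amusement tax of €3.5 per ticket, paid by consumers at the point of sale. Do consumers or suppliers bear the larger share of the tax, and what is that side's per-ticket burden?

Consumers bear the larger share: €2 per ticket.

Demand slope: (373 − 349)/(2 − 10) = -3, so Qd = 379 − 3P.
Supply slope: (376 − 348)/(8 − 1) = 4, so Qs = 4P + 344.
Before the tax: set 379 − 3P = 4P + 344 → P* = €5, Q* = 364.
With the tax collected from consumers, demand (in seller-price terms) shifts: Qd = 379 − 3(P + 3.5).
New equilibrium: consumers pay €7, suppliers receive €3.5, Q = 358. (Wedge: Pb − Ps = 3.5.)
Per-ticket burden: consumers €2, suppliers €1.5.
Consumers take the larger share because demand is less price-elastic here (demand slope 3 vs supply slope 4).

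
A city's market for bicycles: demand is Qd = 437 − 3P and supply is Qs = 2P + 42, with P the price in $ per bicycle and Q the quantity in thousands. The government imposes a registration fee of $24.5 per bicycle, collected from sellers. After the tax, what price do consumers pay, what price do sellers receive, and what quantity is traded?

Consumers pay $88.8; sellers receive $64.3; quantity = 170.6.

Before the tax: set 437 − 3P = 2P + 42 → P* = $79, Q* = 200.
With the tax collected from sellers, supply shifts: Qs = 2(P − 24.5) + 42.
New equilibrium: consumers pay $88.8, sellers receive $64.3, Q = 170.6. (Wedge: Pb − Ps = 24.5.)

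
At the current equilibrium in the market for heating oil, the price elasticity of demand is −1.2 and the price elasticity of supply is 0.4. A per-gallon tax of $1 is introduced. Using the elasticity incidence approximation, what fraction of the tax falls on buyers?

Incidence ratio: buyers' share ≈ εs / (εs + |εd|) = 0.4 / (0.4 + 1.2) = 0.25.
Supply is the less elastic side, so buyers bear the smaller share.

Buyers' share ≈ 0.25.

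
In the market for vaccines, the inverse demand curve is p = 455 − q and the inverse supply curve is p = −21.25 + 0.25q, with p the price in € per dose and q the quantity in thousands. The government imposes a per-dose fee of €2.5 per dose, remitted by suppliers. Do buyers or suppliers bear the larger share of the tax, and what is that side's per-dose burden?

Rewrite in direct form: qd = 455 − p and qs = 4p + 85.
Without the tax, 455 − p = 4p + 85 gives 5p = 370, so p* = €74 and q* = 381.
With the tax collected from suppliers, supply shifts: qs = 4(p − 2.5) + 85.
New equilibrium: buyers pay €76, suppliers receive €73.5, q = 379. (Wedge: pb − ps = 2.5.)
Per-dose burden: buyers €2, suppliers €0.5.
Buyers take the larger share because demand is less price-elastic here (demand slope 1 vs supply slope 4).

Buyers bear the larger share: €2 per dose.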